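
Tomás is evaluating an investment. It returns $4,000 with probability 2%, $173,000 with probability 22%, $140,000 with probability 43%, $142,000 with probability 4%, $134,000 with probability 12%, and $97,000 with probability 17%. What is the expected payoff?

EV = 0.02 × 4000 + 0.22 × 173000 + 0.43 × 140000 + 0.04 × 142000 + 0.12 × 134000 + 0.17 × 97000 = 80 + 38060 + 60200 + 5680 + 16080 + 16490 = 136590

$136,590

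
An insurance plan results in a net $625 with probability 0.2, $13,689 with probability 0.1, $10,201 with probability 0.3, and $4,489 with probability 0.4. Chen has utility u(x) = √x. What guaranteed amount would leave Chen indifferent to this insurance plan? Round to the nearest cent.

E[u] = 0.2·√625 + 0.1·√13689 + 0.3·√10201 + 0.4·√4489 = 0.2·25 + 0.1·117 + 0.3·101 + 0.4·67 = 73.8
CE = (73.8)² = 5446.44

$5,446.44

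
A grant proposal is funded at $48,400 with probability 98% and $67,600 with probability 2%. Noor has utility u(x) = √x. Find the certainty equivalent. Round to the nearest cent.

E[u] = 0.98·√48400 + 0.02·√67600 = 0.98·220 + 0.02·260 = 220.8
CE = (220.8)² = 48752.64

$48,752.64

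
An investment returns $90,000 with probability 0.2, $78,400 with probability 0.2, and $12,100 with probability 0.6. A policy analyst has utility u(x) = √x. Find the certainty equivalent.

$33,124

E[u] = 0.2·√90000 + 0.2·√78400 + 0.6·√12100 = 0.2·300 + 0.2·280 + 0.6·110 = 182
CE = (182)² = 33124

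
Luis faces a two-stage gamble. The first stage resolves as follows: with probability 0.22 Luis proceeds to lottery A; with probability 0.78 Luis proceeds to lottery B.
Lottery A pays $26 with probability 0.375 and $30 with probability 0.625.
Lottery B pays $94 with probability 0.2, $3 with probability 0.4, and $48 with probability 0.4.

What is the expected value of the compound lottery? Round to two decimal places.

EV(A) = 0.375 × 26 + 0.625 × 30 = 9.75 + 18.75 = 28.5
EV(B) = 0.2 × 94 + 0.4 × 3 + 0.4 × 48 = 18.8 + 1.2 + 19.2 = 39.2
Overall = 0.22 × 28.5 + 0.78 × 39.2 = 6.27 + 30.576 = 36.846

$36.85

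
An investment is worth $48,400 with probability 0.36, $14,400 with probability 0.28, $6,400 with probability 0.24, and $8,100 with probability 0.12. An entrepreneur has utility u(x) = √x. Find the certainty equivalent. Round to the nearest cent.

E[u] = 0.36·√48400 + 0.28·√14400 + 0.24·√6400 + 0.12·√8100 = 0.36·220 + 0.28·120 + 0.24·80 + 0.12·90 = 142.8
CE = (142.8)² = 20391.84

$20,391.84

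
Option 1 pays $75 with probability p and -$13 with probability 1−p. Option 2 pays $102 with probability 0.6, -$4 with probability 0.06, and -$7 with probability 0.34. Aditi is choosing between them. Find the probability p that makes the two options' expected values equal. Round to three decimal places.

p = 0.813

EV(Option 2) = 0.6 × 102 + 0.06 × (-4) + 0.34 × (-7) = 61.2 − 0.24 − 2.38 = 58.58
p·75 + (1−p)·(-13) = 58.58
88p − 13 = 58.58
p = (58.58 + 13) / 88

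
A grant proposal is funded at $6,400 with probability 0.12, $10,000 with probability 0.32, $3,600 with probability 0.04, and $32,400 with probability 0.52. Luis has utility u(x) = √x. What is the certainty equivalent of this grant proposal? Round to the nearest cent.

E[u] = 0.12·√6400 + 0.32·√10000 + 0.04·√3600 + 0.52·√32400 = 0.12·80 + 0.32·100 + 0.04·60 + 0.52·180 = 137.6
CE = (137.6)² = 18933.76

$18,933.76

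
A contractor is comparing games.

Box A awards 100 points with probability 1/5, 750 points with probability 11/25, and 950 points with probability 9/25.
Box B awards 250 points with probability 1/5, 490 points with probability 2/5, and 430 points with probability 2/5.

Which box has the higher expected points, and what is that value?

Box A (692 points)

Box A = 1/5 × 100 + 11/25 × 750 + 9/25 × 950 = 20 + 330 + 342 = 692
Box B = 1/5 × 250 + 2/5 × 490 + 2/5 × 430 = 50 + 196 + 172 = 418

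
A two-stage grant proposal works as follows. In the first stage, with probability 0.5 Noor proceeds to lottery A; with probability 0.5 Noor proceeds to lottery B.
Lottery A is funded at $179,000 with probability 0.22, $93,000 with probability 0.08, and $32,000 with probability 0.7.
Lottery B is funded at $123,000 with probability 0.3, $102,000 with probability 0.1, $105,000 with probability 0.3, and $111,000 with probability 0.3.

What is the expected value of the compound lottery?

EV(A) = 0.22 × 179000 + 0.08 × 93000 + 0.7 × 32000 = 39380 + 7440 + 22400 = 69220
EV(B) = 0.3 × 123000 + 0.1 × 102000 + 0.3 × 105000 + 0.3 × 111000 = 36900 + 10200 + 31500 + 33300 = 111900
Overall = 0.5 × 69220 + 0.5 × 111900 = 34610 + 55950 = 90560

$90,560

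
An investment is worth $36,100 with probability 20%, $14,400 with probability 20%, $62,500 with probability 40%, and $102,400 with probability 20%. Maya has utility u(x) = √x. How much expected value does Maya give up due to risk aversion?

$4,504

E[u] = 0.2·√36100 + 0.2·√14400 + 0.4·√62500 + 0.2·√102400 = 0.2·190 + 0.2·120 + 0.4·250 + 0.2·320 = 226
CE = (226)² = 51076
Risk premium = EV − CE = 55580 − 51076 = 4504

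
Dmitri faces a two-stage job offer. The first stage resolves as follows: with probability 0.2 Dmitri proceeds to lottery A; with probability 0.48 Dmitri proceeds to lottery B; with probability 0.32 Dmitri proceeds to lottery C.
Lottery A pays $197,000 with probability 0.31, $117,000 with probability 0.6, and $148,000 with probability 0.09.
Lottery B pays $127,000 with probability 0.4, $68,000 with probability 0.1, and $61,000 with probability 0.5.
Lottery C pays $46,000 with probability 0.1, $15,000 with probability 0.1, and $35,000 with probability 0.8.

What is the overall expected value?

$82,118

EV(A) = 0.31 × 197000 + 0.6 × 117000 + 0.09 × 148000 = 61070 + 70200 + 13320 = 144590
EV(B) = 0.4 × 127000 + 0.1 × 68000 + 0.5 × 61000 = 50800 + 6800 + 30500 = 88100
EV(C) = 0.1 × 46000 + 0.1 × 15000 + 0.8 × 35000 = 4600 + 1500 + 28000 = 34100
Overall = 0.2 × 144590 + 0.48 × 88100 + 0.32 × 34100 = 28918 + 42288 + 10912 = 82118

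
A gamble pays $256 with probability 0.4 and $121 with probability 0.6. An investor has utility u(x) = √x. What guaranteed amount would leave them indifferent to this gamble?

$169

E[u] = 0.4·√256 + 0.6·√121 = 0.4·16 + 0.6·11 = 13
CE = (13)² = 169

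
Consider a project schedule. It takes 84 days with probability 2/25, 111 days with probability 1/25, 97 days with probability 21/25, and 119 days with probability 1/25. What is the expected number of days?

97.4 days

EV = 2/25 × 84 + 1/25 × 111 + 21/25 × 97 + 1/25 × 119 = 6.72 + 4.44 + 81.48 + 4.76 = 97.4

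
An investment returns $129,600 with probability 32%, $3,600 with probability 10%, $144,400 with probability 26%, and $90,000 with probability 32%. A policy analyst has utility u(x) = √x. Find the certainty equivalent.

$99,856

E[u] = 0.32·√129600 + 0.1·√3600 + 0.26·√144400 + 0.32·√90000 = 0.32·360 + 0.1·60 + 0.26·380 + 0.32·300 = 316
CE = (316)² = 99856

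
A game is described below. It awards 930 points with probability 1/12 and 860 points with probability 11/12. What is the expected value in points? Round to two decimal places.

865.83 points

EV = 1/12 × 930 + 11/12 × 860 = 77.5 + 788.3333 = 865.8333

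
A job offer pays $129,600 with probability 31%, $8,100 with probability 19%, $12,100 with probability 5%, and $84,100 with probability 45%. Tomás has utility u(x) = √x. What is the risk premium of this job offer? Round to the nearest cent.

$10,098.91

E[u] = 0.31·√129600 + 0.19·√8100 + 0.05·√12100 + 0.45·√84100 = 0.31·360 + 0.19·90 + 0.05·110 + 0.45·290 = 264.7
CE = (264.7)² = 70066.09
Risk premium = EV − CE = 80165 − 70066.09 = 10098.91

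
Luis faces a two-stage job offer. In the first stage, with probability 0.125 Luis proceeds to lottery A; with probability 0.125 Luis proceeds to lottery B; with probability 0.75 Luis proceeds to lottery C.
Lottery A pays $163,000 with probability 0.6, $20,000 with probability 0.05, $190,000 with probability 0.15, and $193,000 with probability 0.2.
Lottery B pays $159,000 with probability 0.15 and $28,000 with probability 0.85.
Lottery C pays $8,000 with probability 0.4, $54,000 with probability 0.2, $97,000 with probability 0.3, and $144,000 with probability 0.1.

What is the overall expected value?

$69,818.75

EV(A) = 0.6 × 163000 + 0.05 × 20000 + 0.15 × 190000 + 0.2 × 193000 = 97800 + 1000 + 28500 + 38600 = 165900
EV(B) = 0.15 × 159000 + 0.85 × 28000 = 23850 + 23800 = 47650
EV(C) = 0.4 × 8000 + 0.2 × 54000 + 0.3 × 97000 + 0.1 × 144000 = 3200 + 10800 + 29100 + 14400 = 57500
Overall = 0.125 × 165900 + 0.125 × 47650 + 0.75 × 57500 = 20737.5 + 5956.25 + 43125 = 69818.75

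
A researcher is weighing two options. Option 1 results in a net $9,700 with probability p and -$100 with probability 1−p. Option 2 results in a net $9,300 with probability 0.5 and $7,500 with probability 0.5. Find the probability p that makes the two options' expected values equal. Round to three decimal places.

p = 0.867

EV(Option 2) = 0.5 × 9300 + 0.5 × 7500 = 4650 + 3750 = 8400
p·9700 + (1−p)·(-100) = 8400
9800p − 100 = 8400
p = (8400 + 100) / 9800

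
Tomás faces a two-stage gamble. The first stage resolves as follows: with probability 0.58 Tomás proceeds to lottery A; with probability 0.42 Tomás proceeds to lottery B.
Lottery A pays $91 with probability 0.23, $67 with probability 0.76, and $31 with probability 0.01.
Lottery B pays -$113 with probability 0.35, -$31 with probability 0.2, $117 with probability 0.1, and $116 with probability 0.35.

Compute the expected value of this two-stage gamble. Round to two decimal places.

$44.60

EV(A) = 0.23 × 91 + 0.76 × 67 + 0.01 × 31 = 20.93 + 50.92 + 0.31 = 72.16
EV(B) = 0.35 × (-113) + 0.2 × (-31) + 0.1 × 117 + 0.35 × 116 = -39.55 − 6.2 + 11.7 + 40.6 = 6.55
Overall = 0.58 × 72.16 + 0.42 × 6.55 = 41.8528 + 2.751 = 44.6038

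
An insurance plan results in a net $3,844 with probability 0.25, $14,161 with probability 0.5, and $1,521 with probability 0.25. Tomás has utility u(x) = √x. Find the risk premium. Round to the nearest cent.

E[u] = 0.25·√3844 + 0.5·√14161 + 0.25·√1521 = 0.25·62 + 0.5·119 + 0.25·39 = 84.75
CE = (84.75)² = 7182.5625
Risk premium = EV − CE = 8421.75 − 7182.5625 = 1239.1875

$1,239.19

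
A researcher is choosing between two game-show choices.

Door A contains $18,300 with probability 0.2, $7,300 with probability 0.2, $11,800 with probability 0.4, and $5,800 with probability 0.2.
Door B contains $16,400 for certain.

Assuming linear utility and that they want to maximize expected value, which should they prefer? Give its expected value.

Door A = 0.2 × 18300 + 0.2 × 7300 + 0.4 × 11800 + 0.2 × 5800 = 3660 + 1460 + 4720 + 1160 = 11000
Door B: 16400 (certain)

Door B ($16,400)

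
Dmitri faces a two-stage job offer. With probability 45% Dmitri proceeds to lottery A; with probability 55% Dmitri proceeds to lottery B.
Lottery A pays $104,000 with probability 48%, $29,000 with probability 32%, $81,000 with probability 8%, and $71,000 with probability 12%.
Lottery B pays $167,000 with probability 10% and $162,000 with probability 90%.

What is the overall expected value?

$122,765

EV(A) = 0.48 × 104000 + 0.32 × 29000 + 0.08 × 81000 + 0.12 × 71000 = 49920 + 9280 + 6480 + 8520 = 74200
EV(B) = 0.1 × 167000 + 0.9 × 162000 = 16700 + 145800 = 162500
Overall = 0.45 × 74200 + 0.55 × 162500 = 33390 + 89375 = 122765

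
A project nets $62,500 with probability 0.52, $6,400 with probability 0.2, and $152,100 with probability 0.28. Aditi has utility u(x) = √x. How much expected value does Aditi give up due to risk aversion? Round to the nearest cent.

$11,240.96

E[u] = 0.52·√62500 + 0.2·√6400 + 0.28·√152100 = 0.52·250 + 0.2·80 + 0.28·390 = 255.2
CE = (255.2)² = 65127.04
Risk premium = EV − CE = 76368 − 65127.04 = 11240.96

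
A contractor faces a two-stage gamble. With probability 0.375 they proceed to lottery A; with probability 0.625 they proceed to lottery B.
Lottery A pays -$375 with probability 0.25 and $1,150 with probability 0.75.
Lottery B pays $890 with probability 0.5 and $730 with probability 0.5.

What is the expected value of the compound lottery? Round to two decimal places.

EV(A) = 0.25 × (-375) + 0.75 × 1150 = -93.75 + 862.5 = 768.75
EV(B) = 0.5 × 890 + 0.5 × 730 = 445 + 365 = 810
Overall = 0.375 × 768.75 + 0.625 × 810 = 288.28125 + 506.25 = 794.53125

$794.53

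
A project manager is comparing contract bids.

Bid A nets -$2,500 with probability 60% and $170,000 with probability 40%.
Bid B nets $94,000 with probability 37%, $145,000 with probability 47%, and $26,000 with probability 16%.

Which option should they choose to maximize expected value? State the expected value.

Bid A = 0.6 × (-2500) + 0.4 × 170000 = -1500 + 68000 = 66500
Bid B = 0.37 × 94000 + 0.47 × 145000 + 0.16 × 26000 = 34780 + 68150 + 4160 = 107090

Bid B ($107,090)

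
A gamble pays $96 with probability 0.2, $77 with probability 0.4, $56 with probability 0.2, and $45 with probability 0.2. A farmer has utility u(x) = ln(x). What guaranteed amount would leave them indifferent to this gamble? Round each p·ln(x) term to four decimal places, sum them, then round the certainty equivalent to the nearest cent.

$67.82

E[u] = 0.2·ln(96) + 0.4·ln(77) + 0.2·ln(56) + 0.2·ln(45) = 0.9129 + 1.7375 + 0.8051 + 0.7613 = 4.2168
CE = e^4.2168 ≈ 67.82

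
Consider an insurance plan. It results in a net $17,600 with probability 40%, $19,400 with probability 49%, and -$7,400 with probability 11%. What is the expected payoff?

$15,732

EV = 0.4 × 17600 + 0.49 × 19400 + 0.11 × (-7400) = 7040 + 9506 − 814 = 15732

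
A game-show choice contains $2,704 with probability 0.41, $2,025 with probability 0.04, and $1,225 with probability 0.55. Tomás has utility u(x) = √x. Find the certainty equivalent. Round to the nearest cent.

$1,795.22

E[u] = 0.41·√2704 + 0.04·√2025 + 0.55·√1225 = 0.41·52 + 0.04·45 + 0.55·35 = 42.37
CE = (42.37)² = 1795.2169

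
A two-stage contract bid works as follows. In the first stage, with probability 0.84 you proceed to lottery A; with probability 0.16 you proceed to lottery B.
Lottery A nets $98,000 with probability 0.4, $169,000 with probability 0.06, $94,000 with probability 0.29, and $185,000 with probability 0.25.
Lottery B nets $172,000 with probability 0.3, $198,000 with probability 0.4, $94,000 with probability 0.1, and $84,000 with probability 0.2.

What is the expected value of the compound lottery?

$128,314

EV(A) = 0.4 × 98000 + 0.06 × 169000 + 0.29 × 94000 + 0.25 × 185000 = 39200 + 10140 + 27260 + 46250 = 122850
EV(B) = 0.3 × 172000 + 0.4 × 198000 + 0.1 × 94000 + 0.2 × 84000 = 51600 + 79200 + 9400 + 16800 = 157000
Overall = 0.84 × 122850 + 0.16 × 157000 = 103194 + 25120 = 128314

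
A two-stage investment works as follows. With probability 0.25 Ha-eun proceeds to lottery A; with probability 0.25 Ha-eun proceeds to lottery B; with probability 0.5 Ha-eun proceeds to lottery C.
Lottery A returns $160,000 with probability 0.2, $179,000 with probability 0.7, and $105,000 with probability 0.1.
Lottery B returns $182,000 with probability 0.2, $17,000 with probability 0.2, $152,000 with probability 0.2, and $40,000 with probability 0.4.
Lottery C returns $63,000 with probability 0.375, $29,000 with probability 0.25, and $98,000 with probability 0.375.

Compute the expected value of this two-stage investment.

EV(A) = 0.2 × 160000 + 0.7 × 179000 + 0.1 × 105000 = 32000 + 125300 + 10500 = 167800
EV(B) = 0.2 × 182000 + 0.2 × 17000 + 0.2 × 152000 + 0.4 × 40000 = 36400 + 3400 + 30400 + 16000 = 86200
EV(C) = 0.375 × 63000 + 0.25 × 29000 + 0.375 × 98000 = 23625 + 7250 + 36750 = 67625
Overall = 0.25 × 167800 + 0.25 × 86200 + 0.5 × 67625 = 41950 + 21550 + 33812.5 = 97312.5

$97,312.50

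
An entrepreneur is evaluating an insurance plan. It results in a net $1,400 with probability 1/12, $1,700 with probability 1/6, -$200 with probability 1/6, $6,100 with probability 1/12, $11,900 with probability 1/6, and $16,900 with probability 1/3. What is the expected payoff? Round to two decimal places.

$8,491.67

EV = 1/12 × 1400 + 1/6 × 1700 + 1/6 × (-200) + 1/12 × 6100 + 1/6 × 11900 + 1/3 × 16900 = 116.6667 + 283.3333 − 33.3333 + 508.3333 + 1983.3333 + 5633.3333 = 8491.6667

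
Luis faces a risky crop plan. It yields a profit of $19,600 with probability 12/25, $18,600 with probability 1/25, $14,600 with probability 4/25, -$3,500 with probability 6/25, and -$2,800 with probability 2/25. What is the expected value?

EV = 12/25 × 19600 + 1/25 × 18600 + 4/25 × 14600 + 6/25 × (-3500) + 2/25 × (-2800) = 9408 + 744 + 2336 − 840 − 224 = 11424

$11,424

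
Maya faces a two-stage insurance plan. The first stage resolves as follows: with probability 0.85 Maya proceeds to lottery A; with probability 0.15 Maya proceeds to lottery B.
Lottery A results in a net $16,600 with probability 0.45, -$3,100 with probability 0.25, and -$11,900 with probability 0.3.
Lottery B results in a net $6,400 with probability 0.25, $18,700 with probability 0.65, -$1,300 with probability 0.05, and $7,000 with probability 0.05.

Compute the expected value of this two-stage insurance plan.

$4,762.25

EV(A) = 0.45 × 16600 + 0.25 × (-3100) + 0.3 × (-11900) = 7470 − 775 − 3570 = 3125
EV(B) = 0.25 × 6400 + 0.65 × 18700 + 0.05 × (-1300) + 0.05 × 7000 = 1600 + 12155 − 65 + 350 = 14040
Overall = 0.85 × 3125 + 0.15 × 14040 = 2656.25 + 2106 = 4762.25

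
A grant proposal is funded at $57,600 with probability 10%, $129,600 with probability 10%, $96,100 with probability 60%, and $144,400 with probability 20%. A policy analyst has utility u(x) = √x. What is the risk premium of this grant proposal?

$1,576

E[u] = 0.1·√57600 + 0.1·√129600 + 0.6·√96100 + 0.2·√144400 = 0.1·240 + 0.1·360 + 0.6·310 + 0.2·380 = 322
CE = (322)² = 103684
Risk premium = EV − CE = 105260 − 103684 = 1576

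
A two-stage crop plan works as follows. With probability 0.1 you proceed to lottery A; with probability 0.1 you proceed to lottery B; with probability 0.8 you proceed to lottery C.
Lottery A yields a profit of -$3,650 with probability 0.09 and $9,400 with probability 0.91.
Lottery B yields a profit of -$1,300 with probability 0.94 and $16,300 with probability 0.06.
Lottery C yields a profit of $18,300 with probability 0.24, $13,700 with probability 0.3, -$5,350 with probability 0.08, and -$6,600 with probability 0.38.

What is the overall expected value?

EV(A) = 0.09 × (-3650) + 0.91 × 9400 = -328.5 + 8554 = 8225.5
EV(B) = 0.94 × (-1300) + 0.06 × 16300 = -1222 + 978 = -244
EV(C) = 0.24 × 18300 + 0.3 × 13700 + 0.08 × (-5350) + 0.38 × (-6600) = 4392 + 4110 − 428 − 2508 = 5566
Overall = 0.1 × 8225.5 + 0.1 × (-244) + 0.8 × 5566 = 822.55 − 24.4 + 4452.8 = 5250.95

$5,250.95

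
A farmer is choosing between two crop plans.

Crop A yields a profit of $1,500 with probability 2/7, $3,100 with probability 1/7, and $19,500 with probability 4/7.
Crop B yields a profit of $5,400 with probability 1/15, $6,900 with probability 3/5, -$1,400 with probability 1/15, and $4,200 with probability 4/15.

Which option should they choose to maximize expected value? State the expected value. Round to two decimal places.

Crop A ($12,014.29)

Crop A = 2/7 × 1500 + 1/7 × 3100 + 4/7 × 19500 = 428.5714 + 442.8571 + 11142.8571 = 12014.2857
Crop B = 1/15 × 5400 + 3/5 × 6900 + 1/15 × (-1400) + 4/15 × 4200 = 360 + 4140 − 93.3333 + 1120 = 5526.6667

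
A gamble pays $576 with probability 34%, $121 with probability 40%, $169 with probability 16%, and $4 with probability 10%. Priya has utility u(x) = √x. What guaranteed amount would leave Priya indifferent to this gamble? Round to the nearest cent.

E[u] = 0.34·√576 + 0.4·√121 + 0.16·√169 + 0.1·√4 = 0.34·24 + 0.4·11 + 0.16·13 + 0.1·2 = 14.84
CE = (14.84)² = 220.2256

$220.23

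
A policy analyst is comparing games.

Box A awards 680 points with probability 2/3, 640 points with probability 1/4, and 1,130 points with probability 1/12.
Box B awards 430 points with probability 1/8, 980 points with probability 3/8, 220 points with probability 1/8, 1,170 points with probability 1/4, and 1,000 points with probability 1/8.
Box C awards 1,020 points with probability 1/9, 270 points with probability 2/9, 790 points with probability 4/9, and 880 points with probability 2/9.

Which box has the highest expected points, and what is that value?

Box B (866.25 points)

Box A = 2/3 × 680 + 1/4 × 640 + 1/12 × 1130 = 453.3333 + 160 + 94.1667 = 707.5
Box B = 1/8 × 430 + 3/8 × 980 + 1/8 × 220 + 1/4 × 1170 + 1/8 × 1000 = 53.75 + 367.5 + 27.5 + 292.5 + 125 = 866.25
Box C = 1/9 × 1020 + 2/9 × 270 + 4/9 × 790 + 2/9 × 880 = 113.3333 + 60 + 351.1111 + 195.5556 = 720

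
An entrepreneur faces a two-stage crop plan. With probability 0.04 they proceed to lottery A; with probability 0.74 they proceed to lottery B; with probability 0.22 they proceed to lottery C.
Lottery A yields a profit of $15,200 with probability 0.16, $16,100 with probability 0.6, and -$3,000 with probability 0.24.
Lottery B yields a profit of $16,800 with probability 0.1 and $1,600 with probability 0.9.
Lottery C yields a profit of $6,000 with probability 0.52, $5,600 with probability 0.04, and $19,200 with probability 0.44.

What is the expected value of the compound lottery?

$5,357.92

EV(A) = 0.16 × 15200 + 0.6 × 16100 + 0.24 × (-3000) = 2432 + 9660 − 720 = 11372
EV(B) = 0.1 × 16800 + 0.9 × 1600 = 1680 + 1440 = 3120
EV(C) = 0.52 × 6000 + 0.04 × 5600 + 0.44 × 19200 = 3120 + 224 + 8448 = 11792
Overall = 0.04 × 11372 + 0.74 × 3120 + 0.22 × 11792 = 454.88 + 2308.8 + 2594.24 = 5357.92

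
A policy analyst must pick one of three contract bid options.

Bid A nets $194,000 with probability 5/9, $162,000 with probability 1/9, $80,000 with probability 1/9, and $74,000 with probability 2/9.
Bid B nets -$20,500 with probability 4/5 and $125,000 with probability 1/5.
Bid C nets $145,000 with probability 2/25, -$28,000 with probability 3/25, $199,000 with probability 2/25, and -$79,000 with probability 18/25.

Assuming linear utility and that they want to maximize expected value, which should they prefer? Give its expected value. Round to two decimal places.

Bid A ($151,111.11)

Bid A = 5/9 × 194000 + 1/9 × 162000 + 1/9 × 80000 + 2/9 × 74000 = 107777.7778 + 18000 + 8888.8889 + 16444.4444 = 151111.1111
Bid B = 4/5 × (-20500) + 1/5 × 125000 = -16400 + 25000 = 8600
Bid C = 2/25 × 145000 + 3/25 × (-28000) + 2/25 × 199000 + 18/25 × (-79000) = 11600 − 3360 + 15920 − 56880 = -32720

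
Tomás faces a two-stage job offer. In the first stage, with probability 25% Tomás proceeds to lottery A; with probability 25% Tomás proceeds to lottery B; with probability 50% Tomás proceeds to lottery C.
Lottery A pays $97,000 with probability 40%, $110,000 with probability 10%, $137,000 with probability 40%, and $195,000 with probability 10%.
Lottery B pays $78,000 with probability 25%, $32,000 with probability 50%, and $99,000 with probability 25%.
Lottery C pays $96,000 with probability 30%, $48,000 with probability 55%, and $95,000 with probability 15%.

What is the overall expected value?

EV(A) = 0.4 × 97000 + 0.1 × 110000 + 0.4 × 137000 + 0.1 × 195000 = 38800 + 11000 + 54800 + 19500 = 124100
EV(B) = 0.25 × 78000 + 0.5 × 32000 + 0.25 × 99000 = 19500 + 16000 + 24750 = 60250
EV(C) = 0.3 × 96000 + 0.55 × 48000 + 0.15 × 95000 = 28800 + 26400 + 14250 = 69450
Overall = 0.25 × 124100 + 0.25 × 60250 + 0.5 × 69450 = 31025 + 15062.5 + 34725 = 80812.5

$80,812.50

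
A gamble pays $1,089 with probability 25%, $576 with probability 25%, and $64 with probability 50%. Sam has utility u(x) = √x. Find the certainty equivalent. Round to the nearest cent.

$333.06

E[u] = 0.25·√1089 + 0.25·√576 + 0.5·√64 = 0.25·33 + 0.25·24 + 0.5·8 = 18.25
CE = (18.25)² = 333.0625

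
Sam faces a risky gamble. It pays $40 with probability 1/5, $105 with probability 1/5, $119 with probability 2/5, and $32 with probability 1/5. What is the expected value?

EV = 1/5 × 40 + 1/5 × 105 + 2/5 × 119 + 1/5 × 32 = 8 + 21 + 47.6 + 6.4 = 83

$83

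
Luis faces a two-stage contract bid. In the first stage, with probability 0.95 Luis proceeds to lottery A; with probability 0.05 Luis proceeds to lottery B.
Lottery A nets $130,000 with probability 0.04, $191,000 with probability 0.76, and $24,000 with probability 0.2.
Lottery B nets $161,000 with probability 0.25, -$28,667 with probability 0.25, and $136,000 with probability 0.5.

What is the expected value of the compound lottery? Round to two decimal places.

EV(A) = 0.04 × 130000 + 0.76 × 191000 + 0.2 × 24000 = 5200 + 145160 + 4800 = 155160
EV(B) = 0.25 × 161000 + 0.25 × (-28667) + 0.5 × 136000 = 40250 − 7166.75 + 68000 = 101083.25
Overall = 0.95 × 155160 + 0.05 × 101083.25 = 147402 + 5054.1625 = 152456.1625

$152,456.16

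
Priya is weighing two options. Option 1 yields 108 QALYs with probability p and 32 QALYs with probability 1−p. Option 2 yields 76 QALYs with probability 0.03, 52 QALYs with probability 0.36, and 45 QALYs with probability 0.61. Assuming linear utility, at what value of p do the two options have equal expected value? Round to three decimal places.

p = 0.216

EV(Option 2) = 0.03 × 76 + 0.36 × 52 + 0.61 × 45 = 2.28 + 18.72 + 27.45 = 48.45
p·108 + (1−p)·32 = 48.45
76p + 32 = 48.45
p = (48.45 − 32) / 76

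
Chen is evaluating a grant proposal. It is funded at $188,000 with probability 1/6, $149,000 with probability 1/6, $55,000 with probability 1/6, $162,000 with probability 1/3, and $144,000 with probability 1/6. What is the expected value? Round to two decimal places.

$143,333.33

EV = 1/6 × 188000 + 1/6 × 149000 + 1/6 × 55000 + 1/3 × 162000 + 1/6 × 144000 = 31333.3333 + 24833.3333 + 9166.6667 + 54000 + 24000 = 143333.3333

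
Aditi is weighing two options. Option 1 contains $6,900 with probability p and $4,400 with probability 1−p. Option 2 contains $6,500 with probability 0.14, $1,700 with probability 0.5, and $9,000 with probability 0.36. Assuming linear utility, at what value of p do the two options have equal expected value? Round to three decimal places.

p = 0.240

EV(Option 2) = 0.14 × 6500 + 0.5 × 1700 + 0.36 × 9000 = 910 + 850 + 3240 = 5000
p·6900 + (1−p)·4400 = 5000
2500p + 4400 = 5000
p = (5000 − 4400) / 2500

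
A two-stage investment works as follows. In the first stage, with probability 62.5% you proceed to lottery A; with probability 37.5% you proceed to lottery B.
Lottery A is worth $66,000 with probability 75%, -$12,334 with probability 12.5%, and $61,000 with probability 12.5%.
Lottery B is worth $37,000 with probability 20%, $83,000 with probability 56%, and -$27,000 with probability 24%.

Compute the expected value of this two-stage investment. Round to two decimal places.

EV(A) = 0.75 × 66000 + 0.125 × (-12334) + 0.125 × 61000 = 49500 − 1541.75 + 7625 = 55583.25
EV(B) = 0.2 × 37000 + 0.56 × 83000 + 0.24 × (-27000) = 7400 + 46480 − 6480 = 47400
Overall = 0.625 × 55583.25 + 0.375 × 47400 = 34739.53125 + 17775 = 52514.53125

$52,514.53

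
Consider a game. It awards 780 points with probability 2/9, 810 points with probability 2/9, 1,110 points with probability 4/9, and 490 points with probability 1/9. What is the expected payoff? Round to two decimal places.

901.11 points

EV = 2/9 × 780 + 2/9 × 810 + 4/9 × 1110 + 1/9 × 490 = 173.3333 + 180 + 493.3333 + 54.4444 = 901.1111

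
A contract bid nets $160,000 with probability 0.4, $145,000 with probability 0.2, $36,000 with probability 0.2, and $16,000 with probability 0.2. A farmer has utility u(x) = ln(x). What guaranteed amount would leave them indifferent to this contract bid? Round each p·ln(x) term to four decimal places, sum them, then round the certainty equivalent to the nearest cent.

E[u] = 0.4·ln(160000) + 0.2·ln(145000) + 0.2·ln(36000) + 0.2·ln(16000) = 4.7932 + 2.3769 + 2.0983 + 1.9361 = 11.2045
CE = e^11.2045 ≈ 73460.27

$73,460.27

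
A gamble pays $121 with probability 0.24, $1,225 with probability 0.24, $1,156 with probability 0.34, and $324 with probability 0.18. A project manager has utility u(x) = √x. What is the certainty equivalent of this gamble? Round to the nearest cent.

$667.71

E[u] = 0.24·√121 + 0.24·√1225 + 0.34·√1156 + 0.18·√324 = 0.24·11 + 0.24·35 + 0.34·34 + 0.18·18 = 25.84
CE = (25.84)² = 667.7056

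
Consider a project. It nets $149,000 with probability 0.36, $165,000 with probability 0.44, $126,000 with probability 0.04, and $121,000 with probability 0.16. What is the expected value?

$150,640

EV = 0.36 × 149000 + 0.44 × 165000 + 0.04 × 126000 + 0.16 × 121000 = 53640 + 72600 + 5040 + 19360 = 150640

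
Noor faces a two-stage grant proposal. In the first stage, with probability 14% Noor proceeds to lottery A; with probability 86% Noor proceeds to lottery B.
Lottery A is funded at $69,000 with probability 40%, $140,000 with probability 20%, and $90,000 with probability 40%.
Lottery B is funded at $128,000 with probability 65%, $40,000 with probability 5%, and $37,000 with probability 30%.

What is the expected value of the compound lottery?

$95,642

EV(A) = 0.4 × 69000 + 0.2 × 140000 + 0.4 × 90000 = 27600 + 28000 + 36000 = 91600
EV(B) = 0.65 × 128000 + 0.05 × 40000 + 0.3 × 37000 = 83200 + 2000 + 11100 = 96300
Overall = 0.14 × 91600 + 0.86 × 96300 = 12824 + 82818 = 95642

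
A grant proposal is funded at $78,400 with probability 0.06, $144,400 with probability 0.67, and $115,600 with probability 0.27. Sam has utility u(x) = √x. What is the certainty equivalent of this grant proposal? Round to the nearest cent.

$131,914.24

E[u] = 0.06·√78400 + 0.67·√144400 + 0.27·√115600 = 0.06·280 + 0.67·380 + 0.27·340 = 363.2
CE = (363.2)² = 131914.24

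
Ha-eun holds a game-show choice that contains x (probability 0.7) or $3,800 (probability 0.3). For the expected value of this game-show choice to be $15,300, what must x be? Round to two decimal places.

0.7·x + 0.3·3800 = 15300
0.7·x = 15300 − 1140 = 14160
x = 14160 / 0.7 = 20228.5714

x = $20,228.57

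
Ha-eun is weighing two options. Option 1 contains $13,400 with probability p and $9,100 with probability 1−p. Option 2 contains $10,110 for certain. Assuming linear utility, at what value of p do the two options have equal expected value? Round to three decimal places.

p·13400 + (1−p)·9100 = 10110
4300p + 9100 = 10110
p = (10110 − 9100) / 4300

p = 0.235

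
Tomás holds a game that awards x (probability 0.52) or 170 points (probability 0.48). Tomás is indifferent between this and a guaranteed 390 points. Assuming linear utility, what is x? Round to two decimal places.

0.52·x + 0.48·170 = 390
0.52·x = 390 − 81.6 = 308.4
x = 308.4 / 0.52 = 593.0769

x = 593.08 points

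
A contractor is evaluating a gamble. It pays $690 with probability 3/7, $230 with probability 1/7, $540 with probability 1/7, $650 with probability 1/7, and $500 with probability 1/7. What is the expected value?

$570

EV = 3/7 × 690 + 1/7 × 230 + 1/7 × 540 + 1/7 × 650 + 1/7 × 500 = 295.7143 + 32.8571 + 77.1429 + 92.8571 + 71.4286 = 570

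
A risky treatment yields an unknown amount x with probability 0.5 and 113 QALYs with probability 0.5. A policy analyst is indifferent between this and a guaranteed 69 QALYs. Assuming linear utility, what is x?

x = 25 QALYs

0.5·x + 0.5·113 = 69
0.5·x = 69 − 56.5 = 12.5
x = 12.5 / 0.5 = 25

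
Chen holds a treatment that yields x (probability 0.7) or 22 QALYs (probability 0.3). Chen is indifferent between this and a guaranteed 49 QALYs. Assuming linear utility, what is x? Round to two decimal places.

0.7·x + 0.3·22 = 49
0.7·x = 49 − 6.6 = 42.4
x = 42.4 / 0.7 = 60.5714

x = 60.57 QALYs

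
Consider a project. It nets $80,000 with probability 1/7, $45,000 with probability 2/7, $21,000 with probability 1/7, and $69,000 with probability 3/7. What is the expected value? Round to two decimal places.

EV = 1/7 × 80000 + 2/7 × 45000 + 1/7 × 21000 + 3/7 × 69000 = 11428.5714 + 12857.1429 + 3000 + 29571.4286 = 56857.1429

$56,857.14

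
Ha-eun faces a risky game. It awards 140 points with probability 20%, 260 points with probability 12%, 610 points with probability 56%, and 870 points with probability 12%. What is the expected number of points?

EV = 0.2 × 140 + 0.12 × 260 + 0.56 × 610 + 0.12 × 870 = 28 + 31.2 + 341.6 + 104.4 = 505.2

505.2 points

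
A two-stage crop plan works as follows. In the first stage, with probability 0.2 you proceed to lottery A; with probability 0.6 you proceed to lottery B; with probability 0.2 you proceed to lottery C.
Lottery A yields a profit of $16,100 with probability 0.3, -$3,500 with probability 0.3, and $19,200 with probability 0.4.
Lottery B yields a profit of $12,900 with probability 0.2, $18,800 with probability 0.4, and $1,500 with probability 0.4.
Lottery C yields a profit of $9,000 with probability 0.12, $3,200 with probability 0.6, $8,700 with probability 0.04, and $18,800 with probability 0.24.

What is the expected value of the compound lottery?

EV(A) = 0.3 × 16100 + 0.3 × (-3500) + 0.4 × 19200 = 4830 − 1050 + 7680 = 11460
EV(B) = 0.2 × 12900 + 0.4 × 18800 + 0.4 × 1500 = 2580 + 7520 + 600 = 10700
EV(C) = 0.12 × 9000 + 0.6 × 3200 + 0.04 × 8700 + 0.24 × 18800 = 1080 + 1920 + 348 + 4512 = 7860
Overall = 0.2 × 11460 + 0.6 × 10700 + 0.2 × 7860 = 2292 + 6420 + 1572 = 10284

$10,284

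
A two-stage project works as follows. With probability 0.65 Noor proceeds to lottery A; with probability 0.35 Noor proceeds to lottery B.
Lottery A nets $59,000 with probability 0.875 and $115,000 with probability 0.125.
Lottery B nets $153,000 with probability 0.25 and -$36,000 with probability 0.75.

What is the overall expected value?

EV(A) = 0.875 × 59000 + 0.125 × 115000 = 51625 + 14375 = 66000
EV(B) = 0.25 × 153000 + 0.75 × (-36000) = 38250 − 27000 = 11250
Overall = 0.65 × 66000 + 0.35 × 11250 = 42900 + 3937.5 = 46837.5

$46,837.50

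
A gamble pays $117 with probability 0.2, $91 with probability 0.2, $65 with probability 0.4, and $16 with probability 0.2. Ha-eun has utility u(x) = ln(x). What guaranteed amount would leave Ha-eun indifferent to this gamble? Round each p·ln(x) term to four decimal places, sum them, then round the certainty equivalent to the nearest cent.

$59.08

E[u] = 0.2·ln(117) + 0.2·ln(91) + 0.4·ln(65) + 0.2·ln(16) = 0.9524 + 0.9022 + 1.6698 + 0.5545 = 4.0789
CE = e^4.0789 ≈ 59.08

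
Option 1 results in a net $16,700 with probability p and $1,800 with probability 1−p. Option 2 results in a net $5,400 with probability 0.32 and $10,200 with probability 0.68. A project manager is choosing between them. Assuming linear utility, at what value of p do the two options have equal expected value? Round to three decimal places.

p = 0.461

EV(Option 2) = 0.32 × 5400 + 0.68 × 10200 = 1728 + 6936 = 8664
p·16700 + (1−p)·1800 = 8664
14900p + 1800 = 8664
p = (8664 − 1800) / 14900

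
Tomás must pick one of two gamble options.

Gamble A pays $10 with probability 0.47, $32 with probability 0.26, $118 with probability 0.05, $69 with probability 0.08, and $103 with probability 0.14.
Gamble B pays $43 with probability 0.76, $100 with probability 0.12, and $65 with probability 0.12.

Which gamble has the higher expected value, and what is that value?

Gamble B ($52.48)

Gamble A = 0.47 × 10 + 0.26 × 32 + 0.05 × 118 + 0.08 × 69 + 0.14 × 103 = 4.7 + 8.32 + 5.9 + 5.52 + 14.42 = 38.86
Gamble B = 0.76 × 43 + 0.12 × 100 + 0.12 × 65 = 32.68 + 12 + 7.8 = 52.48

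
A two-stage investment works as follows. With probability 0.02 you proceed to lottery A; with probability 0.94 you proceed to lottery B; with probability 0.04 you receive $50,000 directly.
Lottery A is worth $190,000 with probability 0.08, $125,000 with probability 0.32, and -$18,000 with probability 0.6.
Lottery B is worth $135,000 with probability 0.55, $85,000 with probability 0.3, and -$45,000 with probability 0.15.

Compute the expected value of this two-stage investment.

$90,308

EV(A) = 0.08 × 190000 + 0.32 × 125000 + 0.6 × (-18000) = 15200 + 40000 − 10800 = 44400
EV(B) = 0.55 × 135000 + 0.3 × 85000 + 0.15 × (-45000) = 74250 + 25500 − 6750 = 93000
Branch C: 50000 (certain)
Overall = 0.02 × 44400 + 0.94 × 93000 + 0.04 × 50000 = 888 + 87420 + 2000 = 90308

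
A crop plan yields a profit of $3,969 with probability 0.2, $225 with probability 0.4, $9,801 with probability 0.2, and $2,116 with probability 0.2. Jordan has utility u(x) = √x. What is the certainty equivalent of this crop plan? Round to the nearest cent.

$2,265.76

E[u] = 0.2·√3969 + 0.4·√225 + 0.2·√9801 + 0.2·√2116 = 0.2·63 + 0.4·15 + 0.2·99 + 0.2·46 = 47.6
CE = (47.6)² = 2265.76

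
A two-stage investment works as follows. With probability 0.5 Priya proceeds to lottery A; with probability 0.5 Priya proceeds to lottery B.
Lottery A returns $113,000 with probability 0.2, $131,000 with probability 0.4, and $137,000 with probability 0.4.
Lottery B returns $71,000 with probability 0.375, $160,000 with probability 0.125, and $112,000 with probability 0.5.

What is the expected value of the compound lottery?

$116,212.50

EV(A) = 0.2 × 113000 + 0.4 × 131000 + 0.4 × 137000 = 22600 + 52400 + 54800 = 129800
EV(B) = 0.375 × 71000 + 0.125 × 160000 + 0.5 × 112000 = 26625 + 20000 + 56000 = 102625
Overall = 0.5 × 129800 + 0.5 × 102625 = 64900 + 51312.5 = 116212.5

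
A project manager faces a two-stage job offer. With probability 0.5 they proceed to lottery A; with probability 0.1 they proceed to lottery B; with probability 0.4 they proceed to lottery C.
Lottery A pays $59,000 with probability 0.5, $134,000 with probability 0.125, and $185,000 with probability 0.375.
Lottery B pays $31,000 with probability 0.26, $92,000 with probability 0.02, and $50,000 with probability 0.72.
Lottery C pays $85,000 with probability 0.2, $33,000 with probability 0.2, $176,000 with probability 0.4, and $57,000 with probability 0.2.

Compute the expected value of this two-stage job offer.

EV(A) = 0.5 × 59000 + 0.125 × 134000 + 0.375 × 185000 = 29500 + 16750 + 69375 = 115625
EV(B) = 0.26 × 31000 + 0.02 × 92000 + 0.72 × 50000 = 8060 + 1840 + 36000 = 45900
EV(C) = 0.2 × 85000 + 0.2 × 33000 + 0.4 × 176000 + 0.2 × 57000 = 17000 + 6600 + 70400 + 11400 = 105400
Overall = 0.5 × 115625 + 0.1 × 45900 + 0.4 × 105400 = 57812.5 + 4590 + 42160 = 104562.5

$104,562.50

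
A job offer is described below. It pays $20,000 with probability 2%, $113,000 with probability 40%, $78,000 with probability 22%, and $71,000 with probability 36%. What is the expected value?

$88,320

EV = 0.02 × 20000 + 0.4 × 113000 + 0.22 × 78000 + 0.36 × 71000 = 400 + 45200 + 17160 + 25560 = 88320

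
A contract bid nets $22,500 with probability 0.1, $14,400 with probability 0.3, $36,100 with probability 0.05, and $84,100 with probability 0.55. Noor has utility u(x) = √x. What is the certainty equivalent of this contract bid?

$48,400

E[u] = 0.1·√22500 + 0.3·√14400 + 0.05·√36100 + 0.55·√84100 = 0.1·150 + 0.3·120 + 0.05·190 + 0.55·290 = 220
CE = (220)² = 48400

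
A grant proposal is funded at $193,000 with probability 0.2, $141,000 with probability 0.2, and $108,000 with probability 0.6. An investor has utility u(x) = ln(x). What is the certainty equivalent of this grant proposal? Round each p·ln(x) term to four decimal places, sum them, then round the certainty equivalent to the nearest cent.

E[u] = 0.2·ln(193000) + 0.2·ln(141000) + 0.6·ln(108000) = 2.4341 + 2.3713 + 6.9539 = 11.7593
CE = e^11.7593 ≈ 127937.87

$127,937.87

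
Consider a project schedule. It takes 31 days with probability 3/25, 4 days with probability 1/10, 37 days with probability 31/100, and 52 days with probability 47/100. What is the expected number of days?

40.03 days

EV = 3/25 × 31 + 1/10 × 4 + 31/100 × 37 + 47/100 × 52 = 3.72 + 0.4 + 11.47 + 24.44 = 40.03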